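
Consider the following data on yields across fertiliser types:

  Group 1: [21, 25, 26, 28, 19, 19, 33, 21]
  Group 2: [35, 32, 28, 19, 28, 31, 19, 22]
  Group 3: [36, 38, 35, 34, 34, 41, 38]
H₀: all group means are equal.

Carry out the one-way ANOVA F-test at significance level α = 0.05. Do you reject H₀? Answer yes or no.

reject H₀: yes

Group means [24.00, 26.75, 36.57], grand mean 28.783
SSB = Σnᵢ(x̄ᵢ−x̄)² = 640.699; SSW = ΣΣ(x−x̄ᵢ)² = 469.214
MSB = 640.699/2 = 320.3494; MSW = 469.214/20 = 23.4607
F = MSB/MSW = 13.6547
df = (2, 20)
p-value (upper-tail) = 0.00018
At α=0.05: p < α → reject H₀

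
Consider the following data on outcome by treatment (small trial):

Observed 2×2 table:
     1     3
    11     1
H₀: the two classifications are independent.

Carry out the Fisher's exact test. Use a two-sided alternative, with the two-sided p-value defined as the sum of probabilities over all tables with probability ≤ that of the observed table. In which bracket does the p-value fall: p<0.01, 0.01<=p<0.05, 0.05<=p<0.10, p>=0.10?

p-value bracket: 0.01<=p<0.05

Margins: r₁=4, r₂=12, c₁=12, c₂=4, n=16
p_obs = C(4,1)·C(12,11)/C(16,12); sum pmf over tables with pmf ≤ p_obs
p-value (two-sided) = 0.02692
→ bracket: 0.01<=p<0.05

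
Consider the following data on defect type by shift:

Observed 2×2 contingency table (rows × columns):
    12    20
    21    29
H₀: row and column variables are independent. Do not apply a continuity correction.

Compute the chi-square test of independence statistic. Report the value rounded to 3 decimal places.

test statistic = 0.164

Row totals [32, 50], col totals [33, 49], n=82
χ² = (12−12.88)²/12.88 + (20−19.12)²/19.12 + (21−20.12)²/20.12 + (29−29.88)²/29.88 = 0.1643
df = 1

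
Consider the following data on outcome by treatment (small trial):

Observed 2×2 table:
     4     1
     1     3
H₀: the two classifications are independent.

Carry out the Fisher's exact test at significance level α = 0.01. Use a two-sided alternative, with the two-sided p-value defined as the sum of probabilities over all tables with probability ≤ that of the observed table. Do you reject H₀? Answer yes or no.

Margins: r₁=5, r₂=4, c₁=5, c₂=4, n=9
p_obs = C(5,4)·C(4,1)/C(9,5); sum pmf over tables with pmf ≤ p_obs
p-value (two-sided) = 0.20635
At α=0.01: p ≥ α → fail to reject H₀

reject H₀: no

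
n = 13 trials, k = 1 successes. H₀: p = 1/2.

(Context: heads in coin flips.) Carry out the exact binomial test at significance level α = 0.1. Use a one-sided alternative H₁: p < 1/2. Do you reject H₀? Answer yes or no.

reject H₀: yes

Exact binomial: n=13, k=1, p₀=1/2=0.5000
P(X≤1) from Σ C(n,i)·p₀^i·(1−p₀)^(n−i)
p-value (one-sided, H₁ less) = 0.00171
At α=0.1: p < α → reject H₀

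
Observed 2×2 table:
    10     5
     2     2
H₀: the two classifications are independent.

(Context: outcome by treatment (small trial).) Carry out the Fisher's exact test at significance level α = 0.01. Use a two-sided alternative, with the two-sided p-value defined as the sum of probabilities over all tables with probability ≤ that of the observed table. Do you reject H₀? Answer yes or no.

Margins: r₁=15, r₂=4, c₁=12, c₂=7, n=19
p_obs = C(15,10)·C(4,2)/C(19,12); sum pmf over tables with pmf ≤ p_obs
p-value (two-sided) = 0.60268
At α=0.01: p ≥ α → fail to reject H₀

reject H₀: no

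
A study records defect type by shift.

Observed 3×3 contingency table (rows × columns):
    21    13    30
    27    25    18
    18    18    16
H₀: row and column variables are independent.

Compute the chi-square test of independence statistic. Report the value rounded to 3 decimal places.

test statistic = 8.078

Row totals [64, 70, 52], col totals [66, 56, 64], n=186
χ² = (21−22.71)²/22.71 + (13−19.27)²/19.27 + (30−22.02)²/22.02 + (27−24.84)²/24.84 + (25−21.08)²/21.08 + (18−24.09)²/24.09 + (18−18.45)²/18.45 + (18−15.66)²/15.66 + (16−17.89)²/17.89 = 8.0778
df = 4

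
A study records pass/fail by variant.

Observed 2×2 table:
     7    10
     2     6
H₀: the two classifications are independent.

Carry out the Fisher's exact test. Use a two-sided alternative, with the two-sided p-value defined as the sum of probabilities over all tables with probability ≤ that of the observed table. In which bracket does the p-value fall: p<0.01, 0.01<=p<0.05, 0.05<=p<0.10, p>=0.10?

Margins: r₁=17, r₂=8, c₁=9, c₂=16, n=25
p_obs = C(17,7)·C(8,2)/C(25,9); sum pmf over tables with pmf ≤ p_obs
p-value (two-sided) = 0.66076
→ bracket: p>=0.10

p-value bracket: p>=0.10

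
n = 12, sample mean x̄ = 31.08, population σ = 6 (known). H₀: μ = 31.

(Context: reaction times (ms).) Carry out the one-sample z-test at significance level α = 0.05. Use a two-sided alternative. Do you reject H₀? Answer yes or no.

reject H₀: no

SE = σ/√n = 6/√12 = 1.7321
z = (x̄−μ₀)/SE = (31.08−31)/1.7321 = 0.0462
p-value (two-sided) = 0.96316
At α=0.05: p ≥ α → fail to reject H₀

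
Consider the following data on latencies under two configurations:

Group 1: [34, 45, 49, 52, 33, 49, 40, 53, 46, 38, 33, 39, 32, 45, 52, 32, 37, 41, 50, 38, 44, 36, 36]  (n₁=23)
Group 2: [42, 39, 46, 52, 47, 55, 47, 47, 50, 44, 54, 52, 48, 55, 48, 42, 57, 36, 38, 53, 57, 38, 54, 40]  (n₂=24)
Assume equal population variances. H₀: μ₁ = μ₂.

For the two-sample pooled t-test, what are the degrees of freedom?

df = n₁ + n₂ − 2 = 23 + 24 − 2 = 45

degrees of freedom = 45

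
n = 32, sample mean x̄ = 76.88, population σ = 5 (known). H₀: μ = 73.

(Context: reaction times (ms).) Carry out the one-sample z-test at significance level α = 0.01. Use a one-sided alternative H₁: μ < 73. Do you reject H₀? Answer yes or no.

SE = σ/√n = 5/√32 = 0.8839
z = (x̄−μ₀)/SE = (76.88−73)/0.8839 = 4.3897
p-value (one-sided, H₁ less) = 0.99999
At α=0.01: p ≥ α → fail to reject H₀

reject H₀: no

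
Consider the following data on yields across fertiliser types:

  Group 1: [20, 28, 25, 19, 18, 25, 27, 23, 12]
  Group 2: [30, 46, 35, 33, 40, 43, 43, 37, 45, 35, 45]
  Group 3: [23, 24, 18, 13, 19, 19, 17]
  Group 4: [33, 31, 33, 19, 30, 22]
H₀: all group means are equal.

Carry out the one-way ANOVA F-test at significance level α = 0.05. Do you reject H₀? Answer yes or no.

Group means [21.89, 39.27, 19.00, 28.00], grand mean 28.182
SSB = Σnᵢ(x̄ᵢ−x̄)² = 2299.838; SSW = ΣΣ(x−x̄ᵢ)² = 777.071
MSB = 2299.838/3 = 766.6128; MSW = 777.071/29 = 26.7955
F = MSB/MSW = 28.6097
df = (3, 29)
p-value (upper-tail) = 0.00000
At α=0.05: p < α → reject H₀

reject H₀: yes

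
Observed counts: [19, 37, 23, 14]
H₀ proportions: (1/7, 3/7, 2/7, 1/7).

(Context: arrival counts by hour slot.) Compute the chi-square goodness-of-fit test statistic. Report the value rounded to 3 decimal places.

test statistic = 3.181

n = 93; E_i = n·p_i = [13.29, 39.86, 26.57, 13.29]
χ² = (19−13.29)²/13.29 + (37−39.86)²/39.86 + (23−26.57)²/26.57 + (14−13.29)²/13.29 = 3.1810
df = 3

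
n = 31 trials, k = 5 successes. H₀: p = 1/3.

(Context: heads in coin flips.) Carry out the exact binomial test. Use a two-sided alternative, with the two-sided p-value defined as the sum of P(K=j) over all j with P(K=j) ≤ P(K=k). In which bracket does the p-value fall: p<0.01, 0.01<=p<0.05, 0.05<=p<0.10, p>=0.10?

p-value bracket: 0.05<=p<0.10

Exact binomial: n=31, k=5, p₀=1/3=0.3333
P(X=j) = C(n,j)·p₀^j·(1−p₀)^(n−j); p = Σ P(X=j) over j with P(X=j) ≤ P(X=5)
p-value (two-sided) = 0.05474
→ bracket: 0.05<=p<0.10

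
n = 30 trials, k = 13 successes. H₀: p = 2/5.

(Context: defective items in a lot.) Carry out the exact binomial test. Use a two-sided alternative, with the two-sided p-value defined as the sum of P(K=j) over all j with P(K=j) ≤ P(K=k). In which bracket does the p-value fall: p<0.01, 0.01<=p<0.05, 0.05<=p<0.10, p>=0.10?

p-value bracket: p>=0.10

Exact binomial: n=30, k=13, p₀=2/5=0.4000
P(X=j) = C(n,j)·p₀^j·(1−p₀)^(n−j); p = Σ P(X=j) over j with P(X=j) ≤ P(X=13)
p-value (two-sided) = 0.71301
→ bracket: p>=0.10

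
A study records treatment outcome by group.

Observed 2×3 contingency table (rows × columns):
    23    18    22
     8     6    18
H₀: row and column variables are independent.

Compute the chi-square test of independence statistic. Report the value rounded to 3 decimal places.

Row totals [63, 32], col totals [31, 24, 40], n=95
χ² = (23−20.56)²/20.56 + (18−15.92)²/15.92 + (22−26.53)²/26.53 + (8−10.44)²/10.44 + (6−8.08)²/8.08 + (18−13.47)²/13.47 = 3.9644
df = 2

test statistic = 3.964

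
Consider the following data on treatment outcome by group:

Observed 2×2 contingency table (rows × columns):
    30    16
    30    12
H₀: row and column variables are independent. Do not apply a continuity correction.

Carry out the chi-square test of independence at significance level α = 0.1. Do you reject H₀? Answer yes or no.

Row totals [46, 42], col totals [60, 28], n=88
χ² = (30−31.36)²/31.36 + (16−14.64)²/14.64 + (30−28.64)²/28.64 + (12−13.36)²/13.36 = 0.3904
df = 1
p-value (upper-tail) = 0.53208
At α=0.1: p ≥ α → fail to reject H₀

reject H₀: no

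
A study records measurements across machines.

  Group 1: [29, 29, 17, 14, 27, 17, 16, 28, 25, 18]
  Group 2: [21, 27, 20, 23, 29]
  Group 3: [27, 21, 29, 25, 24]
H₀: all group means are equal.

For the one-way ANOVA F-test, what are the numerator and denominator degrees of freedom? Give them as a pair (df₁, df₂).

k = 3 groups, N = 20 total
df = (k−1, N−k) = (3−1, 20−3) = (2, 17)

degrees of freedom = [2, 17]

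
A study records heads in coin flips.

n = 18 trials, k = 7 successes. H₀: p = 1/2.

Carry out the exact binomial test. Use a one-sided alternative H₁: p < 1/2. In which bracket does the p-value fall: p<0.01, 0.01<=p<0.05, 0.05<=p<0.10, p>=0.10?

p-value bracket: p>=0.10

Exact binomial: n=18, k=7, p₀=1/2=0.5000
P(X≤7) from Σ C(n,i)·p₀^i·(1−p₀)^(n−i)
p-value (one-sided, H₁ less) = 0.24034
→ bracket: p>=0.10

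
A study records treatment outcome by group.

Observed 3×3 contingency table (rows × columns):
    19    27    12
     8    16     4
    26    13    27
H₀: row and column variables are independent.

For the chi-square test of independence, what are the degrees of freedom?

df = (r−1)(c−1) = (3−1)·(3−1) = 4

degrees of freedom = 4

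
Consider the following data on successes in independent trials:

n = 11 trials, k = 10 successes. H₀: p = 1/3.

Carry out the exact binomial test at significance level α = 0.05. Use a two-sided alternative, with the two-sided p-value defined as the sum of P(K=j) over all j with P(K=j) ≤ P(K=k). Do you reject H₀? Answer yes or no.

reject H₀: yes

Exact binomial: n=11, k=10, p₀=1/3=0.3333
P(X=j) = C(n,j)·p₀^j·(1−p₀)^(n−j); p = Σ P(X=j) over j with P(X=j) ≤ P(X=10)
p-value (two-sided) = 0.00013
At α=0.05: p < α → reject H₀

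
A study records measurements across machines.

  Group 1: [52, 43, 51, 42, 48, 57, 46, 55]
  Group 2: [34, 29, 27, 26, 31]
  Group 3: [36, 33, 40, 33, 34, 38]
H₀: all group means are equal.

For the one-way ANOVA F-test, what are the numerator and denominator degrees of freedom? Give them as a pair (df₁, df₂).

degrees of freedom = [2, 16]

k = 3 groups, N = 19 total
df = (k−1, N−k) = (3−1, 19−3) = (2, 16)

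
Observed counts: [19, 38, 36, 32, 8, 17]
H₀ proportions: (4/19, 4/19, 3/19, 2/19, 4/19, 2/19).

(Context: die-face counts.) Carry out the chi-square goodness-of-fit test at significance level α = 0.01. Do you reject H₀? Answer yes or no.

reject H₀: yes

n = 150; E_i = n·p_i = [31.58, 31.58, 23.68, 15.79, 31.58, 15.79]
χ² = (19−31.58)²/31.58 + (38−31.58)²/31.58 + (36−23.68)²/23.68 + (32−15.79)²/15.79 + (8−31.58)²/31.58 + (17−15.79)²/15.79 = 47.0617
df = 5
p-value (upper-tail) = 0.00000
At α=0.01: p < α → reject H₀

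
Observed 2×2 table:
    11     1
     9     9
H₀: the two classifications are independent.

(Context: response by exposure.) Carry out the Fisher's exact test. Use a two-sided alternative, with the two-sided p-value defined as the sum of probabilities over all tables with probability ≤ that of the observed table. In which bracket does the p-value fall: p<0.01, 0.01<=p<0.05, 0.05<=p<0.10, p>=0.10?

p-value bracket: 0.01<=p<0.05

Margins: r₁=12, r₂=18, c₁=20, c₂=10, n=30
p_obs = C(12,11)·C(18,9)/C(30,20); sum pmf over tables with pmf ≤ p_obs
p-value (two-sided) = 0.02353
→ bracket: 0.01<=p<0.05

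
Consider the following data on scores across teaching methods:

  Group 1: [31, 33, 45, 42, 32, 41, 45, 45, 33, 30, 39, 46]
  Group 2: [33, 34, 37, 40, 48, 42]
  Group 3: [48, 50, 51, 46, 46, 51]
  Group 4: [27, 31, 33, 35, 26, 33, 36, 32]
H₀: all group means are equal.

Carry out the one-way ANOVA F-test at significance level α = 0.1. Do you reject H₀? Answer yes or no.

reject H₀: yes

Group means [38.50, 39.00, 48.67, 31.62], grand mean 38.781
SSB = Σnᵢ(x̄ᵢ−x̄)² = 997.260; SSW = ΣΣ(x−x̄ᵢ)² = 704.208
MSB = 997.260/3 = 332.4201; MSW = 704.208/28 = 25.1503
F = MSB/MSW = 13.2173
df = (3, 28)
p-value (upper-tail) = 0.00001
At α=0.1: p < α → reject H₀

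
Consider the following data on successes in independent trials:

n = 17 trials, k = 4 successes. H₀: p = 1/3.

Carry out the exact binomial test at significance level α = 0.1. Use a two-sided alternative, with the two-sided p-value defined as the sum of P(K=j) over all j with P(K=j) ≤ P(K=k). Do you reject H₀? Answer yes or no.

Exact binomial: n=17, k=4, p₀=1/3=0.3333
P(X=j) = C(n,j)·p₀^j·(1−p₀)^(n−j); p = Σ P(X=j) over j with P(X=j) ≤ P(X=4)
p-value (two-sided) = 0.45325
At α=0.1: p ≥ α → fail to reject H₀

reject H₀: no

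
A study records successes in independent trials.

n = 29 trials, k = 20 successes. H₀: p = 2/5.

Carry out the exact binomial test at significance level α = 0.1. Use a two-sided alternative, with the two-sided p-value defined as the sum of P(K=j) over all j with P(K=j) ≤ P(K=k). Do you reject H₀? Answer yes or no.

reject H₀: yes

Exact binomial: n=29, k=20, p₀=2/5=0.4000
P(X=j) = C(n,j)·p₀^j·(1−p₀)^(n−j); p = Σ P(X=j) over j with P(X=j) ≤ P(X=20)
p-value (two-sided) = 0.00200
At α=0.1: p < α → reject H₀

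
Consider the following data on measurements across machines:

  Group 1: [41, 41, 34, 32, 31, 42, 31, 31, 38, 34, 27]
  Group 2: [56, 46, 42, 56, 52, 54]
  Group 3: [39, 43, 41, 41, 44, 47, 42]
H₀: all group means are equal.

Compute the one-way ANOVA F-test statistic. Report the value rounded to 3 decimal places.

Group means [34.73, 51.00, 42.43], grand mean 41.042
SSB = Σnᵢ(x̄ᵢ−x̄)² = 1047.062; SSW = ΣΣ(x−x̄ᵢ)² = 457.896
MSB = 1047.062/2 = 523.5311; MSW = 457.896/21 = 21.8046
F = MSB/MSW = 24.0101
df = (2, 21)

test statistic = 24.010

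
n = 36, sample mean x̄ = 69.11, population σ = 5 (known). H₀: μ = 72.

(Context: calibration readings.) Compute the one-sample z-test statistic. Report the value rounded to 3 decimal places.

SE = σ/√n = 5/√36 = 0.8333
z = (x̄−μ₀)/SE = (69.11−72)/0.8333 = -3.4680

test statistic = -3.468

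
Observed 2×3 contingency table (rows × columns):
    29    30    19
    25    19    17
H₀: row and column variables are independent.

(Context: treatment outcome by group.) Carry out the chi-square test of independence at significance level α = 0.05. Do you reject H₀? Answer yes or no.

Row totals [78, 61], col totals [54, 49, 36], n=139
χ² = (29−30.30)²/30.30 + (30−27.50)²/27.50 + (19−20.20)²/20.20 + (25−23.70)²/23.70 + (19−21.50)²/21.50 + (17−15.80)²/15.80 = 0.8098
df = 2
p-value (upper-tail) = 0.66705
At α=0.05: p ≥ α → fail to reject H₀

reject H₀: no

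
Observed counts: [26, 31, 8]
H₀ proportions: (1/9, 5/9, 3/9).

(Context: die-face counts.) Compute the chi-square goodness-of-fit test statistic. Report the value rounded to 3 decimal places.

test statistic = 58.166

n = 65; E_i = n·p_i = [7.22, 36.11, 21.67]
χ² = (26−7.22)²/7.22 + (31−36.11)²/36.11 + (8−21.67)²/21.67 = 58.1662
df = 2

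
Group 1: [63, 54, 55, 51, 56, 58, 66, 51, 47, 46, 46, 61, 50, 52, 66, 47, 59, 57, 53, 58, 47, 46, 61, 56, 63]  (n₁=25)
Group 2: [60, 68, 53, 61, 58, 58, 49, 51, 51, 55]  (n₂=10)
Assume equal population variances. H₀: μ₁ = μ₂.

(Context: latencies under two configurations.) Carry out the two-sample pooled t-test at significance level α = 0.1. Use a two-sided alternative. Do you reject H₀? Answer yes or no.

x̄₁=54.760, s₁=6.411, n₁=25
x̄₂=56.400, s₂=5.777, n₂=10
s_p² = [24·6.411² + 9·5.777²]/33 = 38.9988
SE = √(s_p²·(1/25+1/10)) = 2.3366
t = (54.760−56.400)/2.3366 = -0.7019
df = 33
p-value (two-sided) = 0.48768
At α=0.1: p ≥ α → fail to reject H₀

reject H₀: no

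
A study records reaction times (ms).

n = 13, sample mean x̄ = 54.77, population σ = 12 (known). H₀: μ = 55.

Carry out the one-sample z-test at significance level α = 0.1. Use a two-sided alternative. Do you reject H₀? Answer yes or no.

SE = σ/√n = 12/√13 = 3.3282
z = (x̄−μ₀)/SE = (54.77−55)/3.3282 = -0.0691
p-value (two-sided) = 0.94490
At α=0.1: p ≥ α → fail to reject H₀

reject H₀: no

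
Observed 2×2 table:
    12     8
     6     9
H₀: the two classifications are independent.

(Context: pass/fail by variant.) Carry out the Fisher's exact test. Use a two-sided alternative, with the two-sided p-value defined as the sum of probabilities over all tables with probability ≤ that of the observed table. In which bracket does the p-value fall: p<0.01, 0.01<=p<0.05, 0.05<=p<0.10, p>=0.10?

Margins: r₁=20, r₂=15, c₁=18, c₂=17, n=35
p_obs = C(20,12)·C(15,6)/C(35,18); sum pmf over tables with pmf ≤ p_obs
p-value (two-sided) = 0.31453
→ bracket: p>=0.10

p-value bracket: p>=0.10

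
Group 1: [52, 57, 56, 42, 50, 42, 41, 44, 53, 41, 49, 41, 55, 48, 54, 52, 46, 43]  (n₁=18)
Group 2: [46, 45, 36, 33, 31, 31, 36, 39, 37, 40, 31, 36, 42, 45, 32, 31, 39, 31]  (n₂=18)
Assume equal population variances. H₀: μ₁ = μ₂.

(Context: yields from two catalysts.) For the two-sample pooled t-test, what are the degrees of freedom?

df = n₁ + n₂ − 2 = 18 + 18 − 2 = 34

degrees of freedom = 34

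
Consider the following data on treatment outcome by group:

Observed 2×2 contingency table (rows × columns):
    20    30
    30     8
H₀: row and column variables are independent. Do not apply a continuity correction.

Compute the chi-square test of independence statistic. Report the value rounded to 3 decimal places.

Row totals [50, 38], col totals [50, 38], n=88
χ² = (20−28.41)²/28.41 + (30−21.59)²/21.59 + (30−21.59)²/21.59 + (8−16.41)²/16.41 = 13.3487
df = 1

test statistic = 13.349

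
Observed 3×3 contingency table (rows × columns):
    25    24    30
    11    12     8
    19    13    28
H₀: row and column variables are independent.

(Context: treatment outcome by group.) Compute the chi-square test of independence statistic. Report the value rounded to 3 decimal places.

Row totals [79, 31, 60], col totals [55, 49, 66], n=170
χ² = (25−25.56)²/25.56 + (24−22.77)²/22.77 + (30−30.67)²/30.67 + (11−10.03)²/10.03 + (12−8.94)²/8.94 + (8−12.04)²/12.04 + (19−19.41)²/19.41 + (13−17.29)²/17.29 + (28−23.29)²/23.29 = 4.6170
df = 4

test statistic = 4.617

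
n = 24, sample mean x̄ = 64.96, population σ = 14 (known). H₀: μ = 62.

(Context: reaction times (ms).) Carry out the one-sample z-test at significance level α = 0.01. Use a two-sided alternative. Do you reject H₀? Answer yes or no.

reject H₀: no

SE = σ/√n = 14/√24 = 2.8577
z = (x̄−μ₀)/SE = (64.96−62)/2.8577 = 1.0358
p-value (two-sided) = 0.30030
At α=0.01: p ≥ α → fail to reject H₀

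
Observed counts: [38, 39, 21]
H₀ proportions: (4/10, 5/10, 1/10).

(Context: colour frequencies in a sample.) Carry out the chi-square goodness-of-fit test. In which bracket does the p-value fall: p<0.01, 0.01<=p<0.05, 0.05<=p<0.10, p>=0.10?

n = 98; E_i = n·p_i = [39.20, 49.00, 9.80]
χ² = (38−39.20)²/39.20 + (39−49.00)²/49.00 + (21−9.80)²/9.80 = 14.8776
df = 2
p-value (upper-tail) = 0.00059
→ bracket: p<0.01

p-value bracket: p<0.01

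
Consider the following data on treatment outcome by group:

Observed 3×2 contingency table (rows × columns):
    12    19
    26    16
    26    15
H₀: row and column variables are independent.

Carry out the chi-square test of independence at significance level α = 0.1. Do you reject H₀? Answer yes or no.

reject H₀: yes

Row totals [31, 42, 41], col totals [64, 50], n=114
χ² = (12−17.40)²/17.40 + (19−13.60)²/13.60 + (26−23.58)²/23.58 + (16−18.42)²/18.42 + (26−23.02)²/23.02 + (15−17.98)²/17.98 = 5.2730
df = 2
p-value (upper-tail) = 0.07161
At α=0.1: p < α → reject H₀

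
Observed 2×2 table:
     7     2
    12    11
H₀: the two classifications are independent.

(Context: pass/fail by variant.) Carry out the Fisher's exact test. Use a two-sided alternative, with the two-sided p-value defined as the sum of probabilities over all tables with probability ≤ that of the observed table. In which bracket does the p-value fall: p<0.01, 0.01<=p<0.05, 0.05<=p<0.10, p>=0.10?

Margins: r₁=9, r₂=23, c₁=19, c₂=13, n=32
p_obs = C(9,7)·C(23,12)/C(32,19); sum pmf over tables with pmf ≤ p_obs
p-value (two-sided) = 0.24909
→ bracket: p>=0.10

p-value bracket: p>=0.10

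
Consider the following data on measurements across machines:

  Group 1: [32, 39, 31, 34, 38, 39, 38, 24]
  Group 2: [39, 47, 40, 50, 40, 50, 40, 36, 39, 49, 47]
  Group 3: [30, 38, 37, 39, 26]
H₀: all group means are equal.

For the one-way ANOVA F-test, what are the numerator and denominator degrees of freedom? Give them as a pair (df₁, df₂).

degrees of freedom = [2, 21]

k = 3 groups, N = 24 total
df = (k−1, N−k) = (3−1, 24−3) = (2, 21)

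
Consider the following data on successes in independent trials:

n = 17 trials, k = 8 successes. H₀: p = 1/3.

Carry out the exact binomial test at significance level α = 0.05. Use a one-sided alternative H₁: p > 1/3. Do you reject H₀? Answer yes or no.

Exact binomial: n=17, k=8, p₀=1/3=0.3333
P(X≥8) from Σ C(n,i)·p₀^i·(1−p₀)^(n−i)
p-value (one-sided, H₁ greater) = 0.17186
At α=0.05: p ≥ α → fail to reject H₀

reject H₀: no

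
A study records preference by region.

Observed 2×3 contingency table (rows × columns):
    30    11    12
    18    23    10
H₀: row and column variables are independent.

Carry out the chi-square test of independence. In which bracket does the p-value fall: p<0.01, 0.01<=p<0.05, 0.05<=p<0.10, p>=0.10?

p-value bracket: 0.01<=p<0.05

Row totals [53, 51], col totals [48, 34, 22], n=104
χ² = (30−24.46)²/24.46 + (11−17.33)²/17.33 + (12−11.21)²/11.21 + (18−23.54)²/23.54 + (23−16.67)²/16.67 + (10−10.79)²/10.79 = 7.3814
df = 2
p-value (upper-tail) = 0.02495
→ bracket: 0.01<=p<0.05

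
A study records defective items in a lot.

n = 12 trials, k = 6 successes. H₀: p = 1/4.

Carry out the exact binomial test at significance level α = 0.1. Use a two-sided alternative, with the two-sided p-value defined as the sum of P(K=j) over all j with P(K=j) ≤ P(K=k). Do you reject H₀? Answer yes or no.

reject H₀: yes

Exact binomial: n=12, k=6, p₀=1/4=0.2500
P(X=j) = C(n,j)·p₀^j·(1−p₀)^(n−j); p = Σ P(X=j) over j with P(X=j) ≤ P(X=6)
p-value (two-sided) = 0.08608
At α=0.1: p < α → reject H₀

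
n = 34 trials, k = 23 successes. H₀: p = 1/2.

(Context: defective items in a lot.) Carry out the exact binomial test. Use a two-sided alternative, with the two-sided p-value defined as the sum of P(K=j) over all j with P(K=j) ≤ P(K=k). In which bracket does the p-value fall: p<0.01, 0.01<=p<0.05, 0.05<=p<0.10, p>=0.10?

p-value bracket: 0.05<=p<0.10

Exact binomial: n=34, k=23, p₀=1/2=0.5000
P(X=j) = C(n,j)·p₀^j·(1−p₀)^(n−j); p = Σ P(X=j) over j with P(X=j) ≤ P(X=23)
p-value (two-sided) = 0.05761
→ bracket: 0.05<=p<0.10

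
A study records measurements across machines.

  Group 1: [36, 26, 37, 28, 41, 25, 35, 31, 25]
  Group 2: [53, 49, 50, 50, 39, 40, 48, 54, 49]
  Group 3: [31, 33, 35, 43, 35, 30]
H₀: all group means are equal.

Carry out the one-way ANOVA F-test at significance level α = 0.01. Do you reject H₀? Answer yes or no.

reject H₀: yes

Group means [31.56, 48.00, 34.50], grand mean 38.458
SSB = Σnᵢ(x̄ᵢ−x̄)² = 1342.236; SSW = ΣΣ(x−x̄ᵢ)² = 603.722
MSB = 1342.236/2 = 671.1181; MSW = 603.722/21 = 28.7487
F = MSB/MSW = 23.3443
df = (2, 21)
p-value (upper-tail) = 0.00000
At α=0.01: p < α → reject H₀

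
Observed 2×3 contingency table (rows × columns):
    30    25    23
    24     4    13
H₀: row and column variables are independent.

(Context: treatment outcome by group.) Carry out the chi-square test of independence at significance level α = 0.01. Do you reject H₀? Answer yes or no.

reject H₀: no

Row totals [78, 41], col totals [54, 29, 36], n=119
χ² = (30−35.39)²/35.39 + (25−19.01)²/19.01 + (23−23.60)²/23.60 + (24−18.61)²/18.61 + (4−9.99)²/9.99 + (13−12.40)²/12.40 = 7.9120
df = 2
p-value (upper-tail) = 0.01914
At α=0.01: p ≥ α → fail to reject H₀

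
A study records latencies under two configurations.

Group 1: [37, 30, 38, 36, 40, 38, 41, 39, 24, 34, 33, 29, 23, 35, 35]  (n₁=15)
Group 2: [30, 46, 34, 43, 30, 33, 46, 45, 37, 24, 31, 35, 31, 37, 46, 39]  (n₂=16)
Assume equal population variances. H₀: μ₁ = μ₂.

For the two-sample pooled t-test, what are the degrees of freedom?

degrees of freedom = 29

df = n₁ + n₂ − 2 = 15 + 16 − 2 = 29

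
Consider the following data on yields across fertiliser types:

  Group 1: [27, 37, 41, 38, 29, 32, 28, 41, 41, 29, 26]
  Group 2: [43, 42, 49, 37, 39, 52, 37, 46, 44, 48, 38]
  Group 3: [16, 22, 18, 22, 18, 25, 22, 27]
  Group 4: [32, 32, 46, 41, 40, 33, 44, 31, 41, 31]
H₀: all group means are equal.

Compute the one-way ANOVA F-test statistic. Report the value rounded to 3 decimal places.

test statistic = 26.539

Group means [33.55, 43.18, 21.25, 37.10], grand mean 34.625
SSB = Σnᵢ(x̄ᵢ−x̄)² = 2310.611; SSW = ΣΣ(x−x̄ᵢ)² = 1044.764
MSB = 2310.611/3 = 770.2038; MSW = 1044.764/36 = 29.0212
F = MSB/MSW = 26.5393
df = (3, 36)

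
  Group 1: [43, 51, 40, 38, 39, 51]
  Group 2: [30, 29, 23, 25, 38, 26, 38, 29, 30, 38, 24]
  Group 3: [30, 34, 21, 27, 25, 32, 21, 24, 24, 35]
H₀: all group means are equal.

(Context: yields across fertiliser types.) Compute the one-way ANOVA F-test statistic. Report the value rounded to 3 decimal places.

Group means [43.67, 30.00, 27.30], grand mean 32.037
SSB = Σnᵢ(x̄ᵢ−x̄)² = 1081.530; SSW = ΣΣ(x−x̄ᵢ)² = 735.433
MSB = 1081.530/2 = 540.7648; MSW = 735.433/24 = 30.6431
F = MSB/MSW = 17.6472
df = (2, 24)

test statistic = 17.647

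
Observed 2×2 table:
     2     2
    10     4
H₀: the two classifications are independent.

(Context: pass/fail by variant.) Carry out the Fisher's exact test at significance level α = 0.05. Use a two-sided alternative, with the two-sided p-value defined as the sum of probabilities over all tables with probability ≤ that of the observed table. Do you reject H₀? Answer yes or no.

Margins: r₁=4, r₂=14, c₁=12, c₂=6, n=18
p_obs = C(4,2)·C(14,10)/C(18,12); sum pmf over tables with pmf ≤ p_obs
p-value (two-sided) = 0.56863
At α=0.05: p ≥ α → fail to reject H₀

reject H₀: no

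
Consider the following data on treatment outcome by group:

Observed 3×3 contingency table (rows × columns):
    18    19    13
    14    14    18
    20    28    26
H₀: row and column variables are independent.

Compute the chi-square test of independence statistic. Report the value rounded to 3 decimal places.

test statistic = 2.640

Row totals [50, 46, 74], col totals [52, 61, 57], n=170
χ² = (18−15.29)²/15.29 + (19−17.94)²/17.94 + (13−16.76)²/16.76 + (14−14.07)²/14.07 + (14−16.51)²/16.51 + (18−15.42)²/15.42 + (20−22.64)²/22.64 + (28−26.55)²/26.55 + (26−24.81)²/24.81 = 2.6404
df = 4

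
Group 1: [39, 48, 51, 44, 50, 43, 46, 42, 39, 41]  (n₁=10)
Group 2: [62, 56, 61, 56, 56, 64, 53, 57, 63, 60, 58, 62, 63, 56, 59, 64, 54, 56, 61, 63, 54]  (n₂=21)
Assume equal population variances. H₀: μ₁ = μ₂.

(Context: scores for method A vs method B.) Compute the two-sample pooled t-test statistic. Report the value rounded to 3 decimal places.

x̄₁=44.300, s₁=4.322, n₁=10
x̄₂=58.952, s₂=3.612, n₂=21
s_p² = [9·4.322² + 20·3.612²]/29 = 14.7949
SE = √(s_p²·(1/10+1/21)) = 1.4778
t = (44.300−58.952)/1.4778 = -9.9147
df = 29

test statistic = -9.915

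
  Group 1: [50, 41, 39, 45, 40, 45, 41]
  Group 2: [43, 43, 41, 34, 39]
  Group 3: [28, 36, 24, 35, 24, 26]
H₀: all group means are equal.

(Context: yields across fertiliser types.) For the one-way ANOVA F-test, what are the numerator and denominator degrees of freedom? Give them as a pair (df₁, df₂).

degrees of freedom = [2, 15]

k = 3 groups, N = 18 total
df = (k−1, N−k) = (3−1, 18−3) = (2, 15)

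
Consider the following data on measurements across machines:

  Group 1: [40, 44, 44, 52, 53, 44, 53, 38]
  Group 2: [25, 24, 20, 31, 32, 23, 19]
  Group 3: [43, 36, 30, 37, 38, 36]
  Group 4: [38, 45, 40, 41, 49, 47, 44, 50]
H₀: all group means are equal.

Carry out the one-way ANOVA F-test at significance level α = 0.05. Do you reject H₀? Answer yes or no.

reject H₀: yes

Group means [46.00, 24.86, 36.67, 44.25], grand mean 38.483
SSB = Σnᵢ(x̄ᵢ−x̄)² = 2037.551; SSW = ΣΣ(x−x̄ᵢ)² = 615.690
MSB = 2037.551/3 = 679.1836; MSW = 615.690/25 = 24.6276
F = MSB/MSW = 27.5781
df = (3, 25)
p-value (upper-tail) = 0.00000
At α=0.05: p < α → reject H₀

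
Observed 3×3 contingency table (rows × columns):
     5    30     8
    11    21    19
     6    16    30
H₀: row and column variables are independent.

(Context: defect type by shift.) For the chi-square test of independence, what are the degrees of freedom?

degrees of freedom = 4

df = (r−1)(c−1) = (3−1)·(3−1) = 4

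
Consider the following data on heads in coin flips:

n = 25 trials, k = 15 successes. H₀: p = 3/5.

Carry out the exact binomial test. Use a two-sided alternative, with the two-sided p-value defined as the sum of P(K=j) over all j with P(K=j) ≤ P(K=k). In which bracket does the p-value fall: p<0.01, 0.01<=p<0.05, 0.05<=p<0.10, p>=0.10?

p-value bracket: p>=0.10

Exact binomial: n=25, k=15, p₀=3/5=0.6000
P(X=j) = C(n,j)·p₀^j·(1−p₀)^(n−j); p = Σ P(X=j) over j with P(X=j) ≤ P(X=15)
p-value (two-sided) = 1.00000
→ bracket: p>=0.10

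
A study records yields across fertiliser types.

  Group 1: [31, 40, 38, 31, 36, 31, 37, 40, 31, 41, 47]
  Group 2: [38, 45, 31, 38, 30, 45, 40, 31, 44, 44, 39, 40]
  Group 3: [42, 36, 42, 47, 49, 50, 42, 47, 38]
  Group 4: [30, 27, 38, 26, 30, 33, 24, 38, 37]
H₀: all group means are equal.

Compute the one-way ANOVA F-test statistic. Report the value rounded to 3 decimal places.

test statistic = 8.352

Group means [36.64, 38.75, 43.67, 31.44], grand mean 37.659
SSB = Σnᵢ(x̄ᵢ−x̄)² = 698.202; SSW = ΣΣ(x−x̄ᵢ)² = 1031.018
MSB = 698.202/3 = 232.7339; MSW = 1031.018/37 = 27.8653
F = MSB/MSW = 8.3521
df = (3, 37)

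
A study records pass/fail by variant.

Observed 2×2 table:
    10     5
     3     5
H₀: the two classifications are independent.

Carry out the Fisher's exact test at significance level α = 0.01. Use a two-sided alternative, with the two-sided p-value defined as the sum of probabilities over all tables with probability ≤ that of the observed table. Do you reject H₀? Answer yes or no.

Margins: r₁=15, r₂=8, c₁=13, c₂=10, n=23
p_obs = C(15,10)·C(8,3)/C(23,13); sum pmf over tables with pmf ≤ p_obs
p-value (two-sided) = 0.22129
At α=0.01: p ≥ α → fail to reject H₀

reject H₀: no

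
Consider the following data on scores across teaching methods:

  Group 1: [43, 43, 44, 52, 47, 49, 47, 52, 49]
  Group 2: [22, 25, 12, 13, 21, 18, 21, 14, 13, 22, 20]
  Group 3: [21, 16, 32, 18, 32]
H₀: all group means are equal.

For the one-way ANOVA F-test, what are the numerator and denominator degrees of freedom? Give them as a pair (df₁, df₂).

k = 3 groups, N = 25 total
df = (k−1, N−k) = (3−1, 25−3) = (2, 22)

degrees of freedom = [2, 22]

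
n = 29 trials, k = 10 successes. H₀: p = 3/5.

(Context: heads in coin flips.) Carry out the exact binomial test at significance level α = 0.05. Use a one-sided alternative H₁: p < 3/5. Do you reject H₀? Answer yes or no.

Exact binomial: n=29, k=10, p₀=3/5=0.6000
P(X≤10) from Σ C(n,i)·p₀^i·(1−p₀)^(n−i)
p-value (one-sided, H₁ less) = 0.00485
At α=0.05: p < α → reject H₀

reject H₀: yes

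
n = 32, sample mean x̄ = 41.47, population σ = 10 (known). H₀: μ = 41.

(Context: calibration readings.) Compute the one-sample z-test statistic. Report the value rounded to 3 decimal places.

test statistic = 0.266

SE = σ/√n = 10/√32 = 1.7678
z = (x̄−μ₀)/SE = (41.47−41)/1.7678 = 0.2659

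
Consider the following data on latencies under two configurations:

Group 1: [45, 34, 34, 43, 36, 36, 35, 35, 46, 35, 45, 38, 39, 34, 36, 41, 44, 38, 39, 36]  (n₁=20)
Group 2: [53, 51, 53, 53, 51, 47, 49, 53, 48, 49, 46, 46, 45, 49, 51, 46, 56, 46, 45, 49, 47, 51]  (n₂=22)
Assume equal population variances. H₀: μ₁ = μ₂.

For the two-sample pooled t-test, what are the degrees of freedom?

degrees of freedom = 40

df = n₁ + n₂ − 2 = 20 + 22 − 2 = 40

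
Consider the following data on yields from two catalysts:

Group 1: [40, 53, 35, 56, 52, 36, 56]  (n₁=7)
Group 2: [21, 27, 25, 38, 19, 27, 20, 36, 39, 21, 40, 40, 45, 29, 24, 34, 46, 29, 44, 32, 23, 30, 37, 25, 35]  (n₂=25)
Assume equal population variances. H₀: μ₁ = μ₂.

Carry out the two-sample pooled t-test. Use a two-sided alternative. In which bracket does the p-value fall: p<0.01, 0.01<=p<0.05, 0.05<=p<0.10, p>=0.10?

x̄₁=46.857, s₁=9.459, n₁=7
x̄₂=31.440, s₂=8.262, n₂=25
s_p² = [6·9.459² + 24·8.262²]/30 = 72.5006
SE = √(s_p²·(1/7+1/25)) = 3.6411
t = (46.857−31.440)/3.6411 = 4.2343
df = 30
p-value (two-sided) = 0.00020
→ bracket: p<0.01

p-value bracket: p<0.01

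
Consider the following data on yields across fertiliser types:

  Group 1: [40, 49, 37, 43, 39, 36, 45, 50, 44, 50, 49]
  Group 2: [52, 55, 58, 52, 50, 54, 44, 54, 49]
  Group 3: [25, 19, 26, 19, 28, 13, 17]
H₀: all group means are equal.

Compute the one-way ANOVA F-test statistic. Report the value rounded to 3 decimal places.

test statistic = 81.402

Group means [43.82, 52.00, 21.00], grand mean 40.630
SSB = Σnᵢ(x̄ᵢ−x̄)² = 3972.660; SSW = ΣΣ(x−x̄ᵢ)² = 585.636
MSB = 3972.660/2 = 1986.3300; MSW = 585.636/24 = 24.4015
F = MSB/MSW = 81.4019
df = (2, 24)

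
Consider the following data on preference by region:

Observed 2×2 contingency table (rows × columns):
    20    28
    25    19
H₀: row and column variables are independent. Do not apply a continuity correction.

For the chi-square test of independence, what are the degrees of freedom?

degrees of freedom = 1

df = (r−1)(c−1) = (2−1)·(2−1) = 1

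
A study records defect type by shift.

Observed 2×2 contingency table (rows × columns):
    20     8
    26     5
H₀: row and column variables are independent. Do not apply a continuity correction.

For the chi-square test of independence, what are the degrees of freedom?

degrees of freedom = 1

df = (r−1)(c−1) = (2−1)·(2−1) = 1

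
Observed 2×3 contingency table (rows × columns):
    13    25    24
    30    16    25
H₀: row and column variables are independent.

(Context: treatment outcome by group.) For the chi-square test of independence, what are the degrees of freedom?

degrees of freedom = 2

df = (r−1)(c−1) = (2−1)·(3−1) = 2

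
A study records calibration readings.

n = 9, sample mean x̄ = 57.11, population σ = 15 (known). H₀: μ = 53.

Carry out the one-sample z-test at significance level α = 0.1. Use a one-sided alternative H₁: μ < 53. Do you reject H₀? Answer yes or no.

SE = σ/√n = 15/√9 = 5.0000
z = (x̄−μ₀)/SE = (57.11−53)/5.0000 = 0.8220
p-value (one-sided, H₁ less) = 0.79446
At α=0.1: p ≥ α → fail to reject H₀

reject H₀: no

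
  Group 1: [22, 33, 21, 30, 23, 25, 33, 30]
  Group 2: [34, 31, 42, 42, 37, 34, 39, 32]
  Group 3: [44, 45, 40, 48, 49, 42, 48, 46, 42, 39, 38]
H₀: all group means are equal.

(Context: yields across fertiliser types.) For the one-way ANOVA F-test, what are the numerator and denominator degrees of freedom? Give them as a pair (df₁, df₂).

k = 3 groups, N = 27 total
df = (k−1, N−k) = (3−1, 27−3) = (2, 24)

degrees of freedom = [2, 24]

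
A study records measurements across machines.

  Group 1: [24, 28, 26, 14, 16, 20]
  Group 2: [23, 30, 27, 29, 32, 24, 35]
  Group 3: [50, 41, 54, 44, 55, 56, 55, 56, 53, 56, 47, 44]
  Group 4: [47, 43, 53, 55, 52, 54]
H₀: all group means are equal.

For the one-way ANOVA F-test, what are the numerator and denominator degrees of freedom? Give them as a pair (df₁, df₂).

k = 4 groups, N = 31 total
df = (k−1, N−k) = (4−1, 31−4) = (3, 27)

degrees of freedom = [3, 27]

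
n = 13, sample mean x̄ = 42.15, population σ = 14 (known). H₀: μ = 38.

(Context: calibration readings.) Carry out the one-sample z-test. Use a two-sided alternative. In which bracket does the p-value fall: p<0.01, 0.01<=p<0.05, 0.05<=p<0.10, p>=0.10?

p-value bracket: p>=0.10

SE = σ/√n = 14/√13 = 3.8829
z = (x̄−μ₀)/SE = (42.15−38)/3.8829 = 1.0688
p-value (two-sided) = 0.28517
→ bracket: p>=0.10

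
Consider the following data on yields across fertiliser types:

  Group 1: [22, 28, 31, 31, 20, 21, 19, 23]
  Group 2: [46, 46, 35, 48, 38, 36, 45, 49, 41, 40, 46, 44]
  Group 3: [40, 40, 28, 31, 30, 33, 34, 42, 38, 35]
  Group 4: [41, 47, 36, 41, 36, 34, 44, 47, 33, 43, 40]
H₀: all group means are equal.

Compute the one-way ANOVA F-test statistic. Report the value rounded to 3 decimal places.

Group means [24.38, 42.83, 35.10, 40.18], grand mean 36.634
SSB = Σnᵢ(x̄ᵢ−x̄)² = 1825.434; SSW = ΣΣ(x−x̄ᵢ)² = 856.078
MSB = 1825.434/3 = 608.4781; MSW = 856.078/37 = 23.1372
F = MSB/MSW = 26.2986
df = (3, 37)

test statistic = 26.299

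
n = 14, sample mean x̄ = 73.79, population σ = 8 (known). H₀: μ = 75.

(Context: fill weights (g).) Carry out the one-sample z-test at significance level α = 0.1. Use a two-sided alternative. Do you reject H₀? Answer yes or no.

reject H₀: no

SE = σ/√n = 8/√14 = 2.1381
z = (x̄−μ₀)/SE = (73.79−75)/2.1381 = -0.5659
p-value (two-sided) = 0.57144
At α=0.1: p ≥ α → fail to reject H₀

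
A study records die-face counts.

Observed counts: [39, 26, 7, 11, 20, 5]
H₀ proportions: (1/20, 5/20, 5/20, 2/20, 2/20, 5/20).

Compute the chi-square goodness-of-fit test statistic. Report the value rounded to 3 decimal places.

n = 108; E_i = n·p_i = [5.40, 27.00, 27.00, 10.80, 10.80, 27.00]
χ² = (39−5.40)²/5.40 + (26−27.00)²/27.00 + (7−27.00)²/27.00 + (11−10.80)²/10.80 + (20−10.80)²/10.80 + (5−27.00)²/27.00 = 249.6852
df = 5

test statistic = 249.685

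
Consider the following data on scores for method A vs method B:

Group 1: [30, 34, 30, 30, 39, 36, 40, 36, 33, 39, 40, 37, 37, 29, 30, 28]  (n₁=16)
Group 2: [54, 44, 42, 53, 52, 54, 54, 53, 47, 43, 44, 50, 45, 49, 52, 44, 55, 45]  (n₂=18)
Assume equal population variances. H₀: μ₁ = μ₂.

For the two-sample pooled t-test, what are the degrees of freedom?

df = n₁ + n₂ − 2 = 16 + 18 − 2 = 32

degrees of freedom = 32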